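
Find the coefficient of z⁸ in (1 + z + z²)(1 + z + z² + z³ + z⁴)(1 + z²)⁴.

35

(1 + z + z²) has coefficients 1,1,1 for degrees 0…2.
(1 + z + z² + z³ + z⁴) has coefficients 1,1,1,1,1,0,0,0,0 for degrees 0…8.
Finally multiplying by (1 + z²)⁴, the product of all factors after the first has coefficients 1,1,5,5,11,10,14,10,11 for degrees 0…8.
[z⁸] = 1·11 + 1·10 + 1·14 = 35.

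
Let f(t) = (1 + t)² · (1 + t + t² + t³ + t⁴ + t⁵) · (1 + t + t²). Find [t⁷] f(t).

(1 + t)² has coefficients 1,2,1 for degrees 0…2.
(1 + t + t² + t³ + t⁴ + t⁵) has coefficients 1,1,1,1,1,1,0,0 for degrees 0…7.
Finally multiplying by (1 + t + t²), the product of all factors after the first has coefficients 1,2,3,3,3,3,2,1 for degrees 0…7.
[t⁷] = 1·1 + 2·2 + 1·3 = 8.

8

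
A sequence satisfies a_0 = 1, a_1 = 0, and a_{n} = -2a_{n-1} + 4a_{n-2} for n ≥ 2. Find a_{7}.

-1024

The ordinary generating function has denominator 1 + 2t - 4t^2.
Iterating the recurrence: a_0,…,a_{7} = 1, 0, 4, -8, 32, -96, 320, -1024.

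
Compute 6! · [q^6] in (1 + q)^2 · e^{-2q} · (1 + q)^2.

The EGF product rule gives c_6 = Σ_{k_1+k_2+k_3=6} C(6; k_1,k_2,k_3) · ∏ g_i(k_i), where (1+q)^2 gives the falling factorial (2)_k; e^{-2q} gives (-2)^k; (1+q)^2 gives the falling factorial (2)_k.
g_1(k) for k = 0…6: 1, 2, 2, 0, 0, 0, 0.
g_2(k) for k = 0…6: 1, -2, 4, -8, 16, -32, 64.
g_3(k) for k = 0…6: 1, 2, 2, 0, 0, 0, 0.
First combine the last two factors: h(k) = Σ_j C(k,j)·g_2(j)·g_3(k−j) for k = 0…6: 1, 0, -2, 4, 0, -32, 160.
c_6 = Σ_k C(6,k)·g_1(k)·h(6−k) = 1·1·160 + 6·2·(-32) = 160 − 384 = -224.

-224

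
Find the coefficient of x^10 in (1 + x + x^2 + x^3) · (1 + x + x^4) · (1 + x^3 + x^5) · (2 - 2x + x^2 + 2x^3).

(1 + x + x^2 + x^3) has coefficients 1,1,1,1 for degrees 0…3.
(1 + x + x^4) has coefficients 1,1,0,0,1,0,0,0,0,0,0 for degrees 0…10.
Multiplying by (1 + x^3 + x^5) gives running coefficients 1,1,0,1,2,1,1,1,0,1,0 for degrees 0…10.
Finally multiplying by (2 - 2x + x^2 + 2x^3), the product of all factors after the first has coefficients 2,0,-1,5,4,-1,4,5,1,5,0 for degrees 0…10.
[x^10] = 1·0 + 1·5 + 1·1 + 1·5 = 11.

11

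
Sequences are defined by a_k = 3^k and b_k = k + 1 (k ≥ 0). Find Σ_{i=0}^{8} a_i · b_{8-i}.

14757

This is [x^8] in the product of the two ordinary generating functions.
Σ = 1·9 + 3·8 + 9·7 + 27·6 + 81·5 + 243·4 + 729·3 + 2187·2 + 6561·1 = 14757.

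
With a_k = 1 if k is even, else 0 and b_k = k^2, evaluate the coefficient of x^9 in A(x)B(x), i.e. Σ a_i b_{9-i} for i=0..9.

165

The convolution is the x^9 coefficient of A(x)B(x).
Σ = 1·81 + 0·64 + 1·49 + 0·36 + 1·25 + 0·16 + 1·9 + 0·4 + 1·1 + 0·0 = 165.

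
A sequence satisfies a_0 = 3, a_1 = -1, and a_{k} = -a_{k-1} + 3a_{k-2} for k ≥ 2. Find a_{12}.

30307

The ordinary generating function has denominator 1 + q - 3q^2.
Iterating the recurrence: a_0,…,a_{12} = 3, -1, 10, -13, 43, -82, 211, -457, 1090, -2461, 5731, -13114, 30307.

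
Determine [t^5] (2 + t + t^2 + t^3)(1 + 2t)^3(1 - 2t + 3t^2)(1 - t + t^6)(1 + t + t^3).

(2 + t + t^2 + t^3) has coefficients 2,1,1,1 for degrees 0…3.
(1 + 2t)^3 has coefficients 1,6,12,8,0,0 for degrees 0…5.
Multiplying by (1 - 2t + 3t^2) gives running coefficients 1,4,3,2,20,24 for degrees 0…5.
Multiplying by (1 - t + t^6) gives running coefficients 1,3,-1,-1,18,4 for degrees 0…5.
Finally multiplying by (1 + t + t^3), the product of all factors after the first has coefficients 1,4,2,-1,20,21 for degrees 0…5.
[t^5] = 2·21 + 1·20 + 1·(-1) + 1·2 = 63.

63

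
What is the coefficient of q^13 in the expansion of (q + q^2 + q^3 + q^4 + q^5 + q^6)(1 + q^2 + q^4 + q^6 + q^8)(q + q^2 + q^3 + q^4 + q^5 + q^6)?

16

(q + q^2 + q^3 + q^4 + q^5 + q^6) has coefficients 0,1,1,1,1,1,1 for degrees 0…6.
(1 + q^2 + q^4 + q^6 + q^8) has coefficients 1,0,1,0,1,0,1,0,1,0,0,0,0,0 for degrees 0…13.
Finally multiplying by (q + q^2 + q^3 + q^4 + q^5 + q^6), the product of all factors after the first has coefficients 0,1,1,2,2,3,3,3,3,3,3,2,2,1 for degrees 0…13.
[q^13] = 1·2 + 1·2 + 1·3 + 1·3 + 1·3 + 1·3 = 16.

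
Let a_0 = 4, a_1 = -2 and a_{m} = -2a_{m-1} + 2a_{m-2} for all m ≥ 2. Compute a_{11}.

The ordinary generating function has denominator 1 + 2z - 2z^2.
Iterating the recurrence: a_0,…,a_{11} = 4, -2, 12, -28, 80, -216, 592, -1616, 4416, -12064, 32960, -90048.

-90048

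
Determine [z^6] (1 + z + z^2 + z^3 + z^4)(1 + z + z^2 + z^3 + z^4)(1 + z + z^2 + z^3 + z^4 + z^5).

21

(1 + z + z^2 + z^3 + z^4) has coefficients 1,1,1,1,1 for degrees 0…4.
(1 + z + z^2 + z^3 + z^4) has coefficients 1,1,1,1,1,0,0 for degrees 0…6.
Finally multiplying by (1 + z + z^2 + z^3 + z^4 + z^5), the product of all factors after the first has coefficients 1,2,3,4,5,5,4 for degrees 0…6.
[z^6] = 1·4 + 1·5 + 1·5 + 1·4 + 1·3 = 21.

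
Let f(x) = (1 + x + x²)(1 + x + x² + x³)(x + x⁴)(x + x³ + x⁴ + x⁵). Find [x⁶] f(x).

10

(1 + x + x²) has coefficients 1,1,1 for degrees 0…2.
(1 + x + x² + x³) has coefficients 1,1,1,1,0,0,0 for degrees 0…6.
Multiplying by (x + x⁴) gives running coefficients 0,1,1,1,2,1,1 for degrees 0…6.
Finally multiplying by (x + x³ + x⁴ + x⁵), the product of all factors after the first has coefficients 0,0,1,1,2,4,4 for degrees 0…6.
[x⁶] = 1·4 + 1·4 + 1·2 = 10.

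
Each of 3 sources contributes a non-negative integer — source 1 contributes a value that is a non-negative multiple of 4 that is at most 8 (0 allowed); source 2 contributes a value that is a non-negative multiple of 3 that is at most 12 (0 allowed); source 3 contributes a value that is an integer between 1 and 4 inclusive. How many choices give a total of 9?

3

The generating function for the choices is (1 + t^4 + t^8)·(1 + t^3 + t^6 + t^9 + t^12)·(t + t^2 + t^3 + t^4); the count is [t^9].
(1 + t^4 + t^8) has coefficients 1,0,0,0,1,0,0,0,1 for degrees 0…8.
(1 + t^3 + t^6 + t^9 + t^12) has coefficients 1,0,0,1,0,0,1,0,0,1 for degrees 0…9.
Finally multiplying by (t + t^2 + t^3 + t^4), the product of all factors after the first has coefficients 0,1,1,1,2,1,1,2,1,1 for degrees 0…9.
[t^9] = 1·1 + 1·1 + 1·1 = 3.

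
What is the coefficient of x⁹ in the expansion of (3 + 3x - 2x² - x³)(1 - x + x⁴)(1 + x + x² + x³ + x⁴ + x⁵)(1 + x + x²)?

(3 + 3x - 2x² - x³) has coefficients 3,3,-2,-1 for degrees 0…3.
(1 - x + x⁴) has coefficients 1,-1,0,0,1,0,0,0,0,0 for degrees 0…9.
Multiplying by (1 + x + x² + x³ + x⁴ + x⁵) gives running coefficients 1,0,0,0,1,1,0,1,1,1 for degrees 0…9.
Finally multiplying by (1 + x + x²), the product of all factors after the first has coefficients 1,1,1,0,1,2,2,2,2,3 for degrees 0…9.
[x⁹] = 3·3 + 3·2 − 2·2 − 1·2 = 9.

9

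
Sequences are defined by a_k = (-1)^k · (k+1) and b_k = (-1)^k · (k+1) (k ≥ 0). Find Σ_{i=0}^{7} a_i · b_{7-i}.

-120

Write out a_i and b_{7-i} for i = 0,…,7 and sum the products.
Σ = 1·(-8) − 2·7 + 3·(-6) − 4·5 + 5·(-4) − 6·3 + 7·(-2) − 8·1 = -120.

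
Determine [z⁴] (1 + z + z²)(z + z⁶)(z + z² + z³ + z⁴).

3

(1 + z + z²) has coefficients 1,1,1 for degrees 0…2.
(z + z⁶) has coefficients 0,1,0,0,0 for degrees 0…4.
Finally multiplying by (z + z² + z³ + z⁴), the product of all factors after the first has coefficients 0,0,1,1,1 for degrees 0…4.
[z⁴] = 1·1 + 1·1 + 1·1 = 3.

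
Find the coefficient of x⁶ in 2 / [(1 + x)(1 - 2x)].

Partial fractions give a closed form: a_n = (2/3)·(-1)^n + (4/3)·2^n.
At n = 6: a_6 = 86.

86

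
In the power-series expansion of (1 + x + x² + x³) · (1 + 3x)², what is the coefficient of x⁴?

15

(1 + x + x² + x³) has coefficients 1,1,1,1 for degrees 0…3.
(1 + 3x)² has coefficients 1,6,9,0,0 for degrees 0…4.
[x⁴] = 1·0 + 1·0 + 1·9 + 1·6 = 15.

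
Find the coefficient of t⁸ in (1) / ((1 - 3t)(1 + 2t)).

Partial fractions give a closed form: a_n = (3/5)·3^n + (2/5)·(-2)^n.
At n = 8: a_8 = 4039.

4039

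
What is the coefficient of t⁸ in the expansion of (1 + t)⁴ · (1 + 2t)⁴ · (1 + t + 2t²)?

(1 + t)⁴ has coefficients 1,4,6,4,1 for degrees 0…4.
(1 + 2t)⁴ has coefficients 1,8,24,32,16,0,0,0,0 for degrees 0…8.
Finally multiplying by (1 + t + 2t²), the product of all factors after the first has coefficients 1,9,34,72,96,80,32,0,0 for degrees 0…8.
[t⁸] = 1·0 + 4·0 + 6·32 + 4·80 + 1·96 = 608.

608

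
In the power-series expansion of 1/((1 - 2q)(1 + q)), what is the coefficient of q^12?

Partial fractions give a closed form: a_n = (2/3)·2^n + (1/3)·(-1)^n.
At n = 12: a_12 = 2731.

2731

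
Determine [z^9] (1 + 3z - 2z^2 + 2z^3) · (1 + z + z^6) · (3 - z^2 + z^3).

(1 + 3z - 2z^2 + 2z^3) has coefficients 1,3,-2,2 for degrees 0…3.
(1 + z + z^6) has coefficients 1,1,0,0,0,0,1,0,0,0 for degrees 0…9.
Finally multiplying by (3 - z^2 + z^3), the product of all factors after the first has coefficients 3,3,-1,0,1,0,3,0,-1,1 for degrees 0…9.
[z^9] = 1·1 + 3·(-1) − 2·0 + 2·3 = 4.

4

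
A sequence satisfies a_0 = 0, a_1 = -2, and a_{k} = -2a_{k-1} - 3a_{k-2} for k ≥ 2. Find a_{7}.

The ordinary generating function has denominator 1 + 2x + 3x^2.
Iterating the recurrence: a_0,…,a_{7} = 0, -2, 4, -2, -8, 22, -20, -26.

-26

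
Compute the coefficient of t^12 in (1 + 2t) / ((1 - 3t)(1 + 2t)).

The denominator gives the recurrence a_n = a_(n−1) + 6a_(n−2) for n ≥ 2; the numerator fixes a_0 = 1, a_1 = 3.
Iterating: 1, 3, 9, 27, 81, 243, 729, 2187, 6561, 19683, 59049, 177147, 531441, so a_12 = 531441.

531441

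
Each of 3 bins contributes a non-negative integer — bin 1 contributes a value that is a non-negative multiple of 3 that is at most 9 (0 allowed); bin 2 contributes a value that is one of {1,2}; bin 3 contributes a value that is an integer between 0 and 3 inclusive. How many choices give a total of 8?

The generating function for the choices is (1 + z³ + z⁶ + z⁹)·(z + z²)·(1 + z + z² + z³); the count is [z⁸].
(1 + z³ + z⁶ + z⁹) has coefficients 1,0,0,1,0,0,1,0,0 for degrees 0…8.
(z + z²) has coefficients 0,1,1,0,0,0,0,0,0 for degrees 0…8.
Finally multiplying by (1 + z + z² + z³), the product of all factors after the first has coefficients 0,1,2,2,2,1,0,0,0 for degrees 0…8.
[z⁸] = 1·0 + 1·1 + 1·2 = 3.

3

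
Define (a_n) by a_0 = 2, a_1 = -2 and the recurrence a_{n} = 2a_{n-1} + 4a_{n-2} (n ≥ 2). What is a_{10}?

13312

The ordinary generating function has denominator 1 - 2y - 4y^2.
Iterating the recurrence: a_0,…,a_{10} = 2, -2, 4, 0, 16, 32, 128, 384, 1280, 4096, 13312.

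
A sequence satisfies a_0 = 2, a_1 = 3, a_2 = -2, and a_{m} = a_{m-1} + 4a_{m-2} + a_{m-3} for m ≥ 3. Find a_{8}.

The ordinary generating function has denominator 1 - t - 4t^2 - t^3.
Iterating the recurrence: a_0,…,a_{8} = 2, 3, -2, 12, 7, 53, 93, 312, 737.

737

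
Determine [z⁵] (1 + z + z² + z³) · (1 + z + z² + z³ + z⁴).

3

(1 + z + z² + z³) has coefficients 1,1,1,1 for degrees 0…3.
(1 + z + z² + z³ + z⁴) has coefficients 1,1,1,1,1,0 for degrees 0…5.
[z⁵] = 1·0 + 1·1 + 1·1 + 1·1 = 3.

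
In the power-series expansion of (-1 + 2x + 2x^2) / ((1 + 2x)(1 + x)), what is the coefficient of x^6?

The denominator gives the recurrence a_n = −3a_(n−1) − 2a_(n−2) for n ≥ 3; the numerator fixes a_0 = -1, a_1 = 5, a_2 = -11.
Iterating: -1, 5, -11, 23, -47, 95, -191, so a_6 = -191.

-191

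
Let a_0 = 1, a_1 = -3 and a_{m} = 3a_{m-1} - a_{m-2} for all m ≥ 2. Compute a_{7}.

-1275

The ordinary generating function has denominator 1 - 3q + q^2.
Iterating the recurrence: a_0,…,a_{7} = 1, -3, -10, -27, -71, -186, -487, -1275.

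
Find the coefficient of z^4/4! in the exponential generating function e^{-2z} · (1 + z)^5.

The EGF product rule gives c_4 = Σ_{k_1+k_2=4} C(4; k_1,k_2) · ∏ g_i(k_i), where e^{-2z} gives (-2)^k; (1+z)^5 gives the falling factorial (5)_k.
g_1(k) for k = 0…4: 1, -2, 4, -8, 16.
g_2(k) for k = 0…4: 1, 5, 20, 60, 120.
c_4 = Σ_k C(4,k)·g_1(k)·g_2(4−k) = 1·1·120 + 4·(-2)·60 + 6·4·20 + 4·(-8)·5 + 1·16·1 = 120 − 480 + 480 − 160 + 16 = -24.

-24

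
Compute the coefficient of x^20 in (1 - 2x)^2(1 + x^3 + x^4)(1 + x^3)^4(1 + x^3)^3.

(1 - 2x)^2 has coefficients 1,-4,4 for degrees 0…2.
(1 + x^3 + x^4) has coefficients 1,0,0,1,1,0,0,0,0,0,0,0,0,0,0,0,0,0,0,0,0 for degrees 0…20.
Multiplying by (1 + x^3)^4 gives running coefficients 1,0,0,5,1,0,10,4,0,10,6,0,5,4,0,1,1,0,0,0,0 for degrees 0…20.
Finally multiplying by (1 + x^3)^3, the product of all factors after the first has coefficients 1,0,0,8,1,0,28,7,0,56,21,0,70,35,0,56,35,0,28,21,0 for degrees 0…20.
[x^20] = 1·0 − 4·21 + 4·28 = 28.

28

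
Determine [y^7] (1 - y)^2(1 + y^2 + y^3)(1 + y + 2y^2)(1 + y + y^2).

-1

(1 - y)^2 has coefficients 1,-2,1 for degrees 0…2.
(1 + y^2 + y^3) has coefficients 1,0,1,1,0,0,0,0 for degrees 0…7.
Multiplying by (1 + y + 2y^2) gives running coefficients 1,1,3,2,3,2,0,0 for degrees 0…7.
Finally multiplying by (1 + y + y^2), the product of all factors after the first has coefficients 1,2,5,6,8,7,5,2 for degrees 0…7.
[y^7] = 1·2 − 2·5 + 1·7 = -1.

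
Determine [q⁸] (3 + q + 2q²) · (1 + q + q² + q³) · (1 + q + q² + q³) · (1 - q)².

(3 + q + 2q²) has coefficients 3,1,2 for degrees 0…2.
(1 + q + q² + q³) has coefficients 1,1,1,1,0,0,0,0,0 for degrees 0…8.
Multiplying by (1 + q + q² + q³) gives running coefficients 1,2,3,4,3,2,1,0,0 for degrees 0…8.
Finally multiplying by (1 - q)², the product of all factors after the first has coefficients 1,0,0,0,-2,0,0,0,1 for degrees 0…8.
[q⁸] = 3·1 + 1·0 + 2·0 = 3.

3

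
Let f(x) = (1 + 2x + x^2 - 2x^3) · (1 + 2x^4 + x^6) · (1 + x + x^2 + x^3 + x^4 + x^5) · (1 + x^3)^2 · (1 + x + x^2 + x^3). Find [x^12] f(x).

(1 + 2x + x^2 - 2x^3) has coefficients 1,2,1,-2 for degrees 0…3.
(1 + 2x^4 + x^6) has coefficients 1,0,0,0,2,0,1,0,0,0,0,0,0 for degrees 0…12.
Multiplying by (1 + x + x^2 + x^3 + x^4 + x^5) gives running coefficients 1,1,1,1,3,3,3,3,3,3,1,1,0 for degrees 0…12.
Multiplying by (1 + x^3)^2 gives running coefficients 1,1,1,3,5,5,6,10,10,10,10,10,9 for degrees 0…12.
Finally multiplying by (1 + x + x^2 + x^3), the product of all factors after the first has coefficients 1,2,3,6,10,14,19,26,31,36,40,40,39 for degrees 0…12.
[x^12] = 1·39 + 2·40 + 1·40 − 2·36 = 87.

87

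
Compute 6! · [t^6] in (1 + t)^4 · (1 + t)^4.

20160

The EGF product rule gives c_6 = Σ_{k_1+k_2=6} C(6; k_1,k_2) · ∏ g_i(k_i), where (1+t)^4 gives the falling factorial (4)_k; (1+t)^4 gives the falling factorial (4)_k.
g_1(k) for k = 0…6: 1, 4, 12, 24, 24, 0, 0.
g_2(k) for k = 0…6: 1, 4, 12, 24, 24, 0, 0.
c_6 = Σ_k C(6,k)·g_1(k)·g_2(6−k) = 15·12·24 + 20·24·24 + 15·24·12 = 4320 + 11520 + 4320 = 20160.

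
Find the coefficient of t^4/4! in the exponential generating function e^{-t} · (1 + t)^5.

-19

The EGF product rule gives c_4 = Σ_{k_1+k_2=4} C(4; k_1,k_2) · ∏ g_i(k_i), where e^{-t} gives (-1)^k; (1+t)^5 gives the falling factorial (5)_k.
g_1(k) for k = 0…4: 1, -1, 1, -1, 1.
g_2(k) for k = 0…4: 1, 5, 20, 60, 120.
c_4 = Σ_k C(4,k)·g_1(k)·g_2(4−k) = 1·1·120 + 4·(-1)·60 + 6·1·20 + 4·(-1)·5 + 1·1·1 = 120 − 240 + 120 − 20 + 1 = -19.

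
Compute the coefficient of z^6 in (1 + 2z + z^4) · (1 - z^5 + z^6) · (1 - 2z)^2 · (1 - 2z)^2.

31

(1 + 2z + z^4) has coefficients 1,2,0,0,1 for degrees 0…4.
(1 - z^5 + z^6) has coefficients 1,0,0,0,0,-1,1 for degrees 0…6.
Multiplying by (1 - 2z)^2 gives running coefficients 1,-4,4,0,0,-1,5 for degrees 0…6.
Finally multiplying by (1 - 2z)^2, the product of all factors after the first has coefficients 1,-8,24,-32,16,-1,9 for degrees 0…6.
[z^6] = 1·9 + 2·(-1) + 1·24 = 31.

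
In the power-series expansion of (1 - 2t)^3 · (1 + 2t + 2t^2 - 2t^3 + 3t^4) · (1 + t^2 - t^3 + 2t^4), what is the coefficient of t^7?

-101

(1 - 2t)^3 has coefficients 1,-6,12,-8 for degrees 0…3.
(1 + 2t + 2t^2 - 2t^3 + 3t^4) has coefficients 1,2,2,-2,3,0,0,0 for degrees 0…7.
Finally multiplying by (1 + t^2 - t^3 + 2t^4), the product of all factors after the first has coefficients 1,2,3,-1,5,0,9,-7 for degrees 0…7.
[t^7] = 1·(-7) − 6·9 + 12·0 − 8·5 = -101.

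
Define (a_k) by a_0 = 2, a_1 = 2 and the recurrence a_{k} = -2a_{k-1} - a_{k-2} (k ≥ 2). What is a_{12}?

The ordinary generating function has denominator 1 + 2y + y^2.
Iterating the recurrence: a_0,…,a_{12} = 2, 2, -6, 10, -14, 18, -22, 26, -30, 34, -38, 42, -46.

-46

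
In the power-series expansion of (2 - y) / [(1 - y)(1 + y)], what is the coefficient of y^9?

The denominator gives the recurrence a_n = a_(n−2) for n ≥ 3; the numerator fixes a_0 = 2, a_1 = -1, a_2 = 2.
Iterating: 2, -1, 2, -1, 2, -1, 2, -1, 2, -1, so a_9 = -1.

-1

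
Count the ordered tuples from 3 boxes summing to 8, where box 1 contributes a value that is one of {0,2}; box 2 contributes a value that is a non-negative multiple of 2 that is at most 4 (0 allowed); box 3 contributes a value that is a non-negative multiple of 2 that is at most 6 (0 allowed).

5

The generating function for the choices is (1 + q^2)·(1 + q^2 + q^4)·(1 + q^2 + q^4 + q^6); the count is [q^8].
(1 + q^2) has coefficients 1,0,1 for degrees 0…2.
(1 + q^2 + q^4) has coefficients 1,0,1,0,1,0,0,0,0 for degrees 0…8.
Finally multiplying by (1 + q^2 + q^4 + q^6), the product of all factors after the first has coefficients 1,0,2,0,3,0,3,0,2 for degrees 0…8.
[q^8] = 1·2 + 1·3 = 5.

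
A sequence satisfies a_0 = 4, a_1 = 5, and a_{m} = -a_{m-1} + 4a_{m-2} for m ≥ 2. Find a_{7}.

-135

The ordinary generating function has denominator 1 + z - 4z^2.
Iterating the recurrence: a_0,…,a_{7} = 4, 5, 11, 9, 35, 1, 139, -135.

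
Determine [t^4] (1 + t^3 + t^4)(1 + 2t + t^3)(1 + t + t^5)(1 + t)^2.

11

(1 + t^3 + t^4) has coefficients 1,0,0,1,1 for degrees 0…4.
(1 + 2t + t^3) has coefficients 1,2,0,1,0 for degrees 0…4.
Multiplying by (1 + t + t^5) gives running coefficients 1,3,2,1,1 for degrees 0…4.
Finally multiplying by (1 + t)^2, the product of all factors after the first has coefficients 1,5,9,8,5 for degrees 0…4.
[t^4] = 1·5 + 1·5 + 1·1 = 11.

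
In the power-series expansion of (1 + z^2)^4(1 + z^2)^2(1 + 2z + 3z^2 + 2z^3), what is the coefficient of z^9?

70

(1 + z^2)^4 has coefficients 1,0,4,0,6,0,4,0,1 for degrees 0…8.
(1 + z^2)^2 has coefficients 1,0,2,0,1,0,0,0,0,0 for degrees 0…9.
Finally multiplying by (1 + 2z + 3z^2 + 2z^3), the product of all factors after the first has coefficients 1,2,5,6,7,6,3,2,0,0 for degrees 0…9.
[z^9] = 1·0 + 4·2 + 6·6 + 4·6 + 1·2 = 70.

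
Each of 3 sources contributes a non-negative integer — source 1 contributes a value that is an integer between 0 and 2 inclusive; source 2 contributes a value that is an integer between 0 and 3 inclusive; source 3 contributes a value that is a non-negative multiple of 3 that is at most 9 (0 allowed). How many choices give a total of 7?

4

The generating function for the choices is (1 + y + y^2)·(1 + y + y^2 + y^3)·(1 + y^3 + y^6 + y^9); the count is [y^7].
(1 + y + y^2) has coefficients 1,1,1 for degrees 0…2.
(1 + y + y^2 + y^3) has coefficients 1,1,1,1,0,0,0,0 for degrees 0…7.
Finally multiplying by (1 + y^3 + y^6 + y^9), the product of all factors after the first has coefficients 1,1,1,2,1,1,2,1 for degrees 0…7.
[y^7] = 1·1 + 1·2 + 1·1 = 4.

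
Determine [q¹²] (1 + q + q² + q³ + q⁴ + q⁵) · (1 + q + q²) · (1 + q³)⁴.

(1 + q + q² + q³ + q⁴ + q⁵) has coefficients 1,1,1,1,1,1 for degrees 0…5.
(1 + q + q²) has coefficients 1,1,1,0,0,0,0,0,0,0,0,0,0 for degrees 0…12.
Finally multiplying by (1 + q³)⁴, the product of all factors after the first has coefficients 1,1,1,4,4,4,6,6,6,4,4,4,1 for degrees 0…12.
[q¹²] = 1·1 + 1·4 + 1·4 + 1·4 + 1·6 + 1·6 = 25.

25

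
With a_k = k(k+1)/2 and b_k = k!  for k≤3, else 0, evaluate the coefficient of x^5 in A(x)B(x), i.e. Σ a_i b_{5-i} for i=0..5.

55

This is [x^5] in the product of the two ordinary generating functions.
Σ = 0·0 + 1·0 + 3·6 + 6·2 + 10·1 + 15·1 = 55.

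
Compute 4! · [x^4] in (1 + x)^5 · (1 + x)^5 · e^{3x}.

The EGF product rule gives c_4 = Σ_{k_1+k_2+k_3=4} C(4; k_1,k_2,k_3) · ∏ g_i(k_i), where (1+x)^5 gives the falling factorial (5)_k; (1+x)^5 gives the falling factorial (5)_k; e^{3x} gives (3)^k.
g_1(k) for k = 0…4: 1, 5, 20, 60, 120.
g_2(k) for k = 0…4: 1, 5, 20, 60, 120.
g_3(k) for k = 0…4: 1, 3, 9, 27, 81.
First combine the last two factors: h(k) = Σ_j C(k,j)·g_2(j)·g_3(k−j) for k = 0…4: 1, 8, 59, 402, 2541.
c_4 = Σ_k C(4,k)·g_1(k)·h(4−k) = 1·1·2541 + 4·5·402 + 6·20·59 + 4·60·8 + 1·120·1 = 2541 + 8040 + 7080 + 1920 + 120 = 19701.

19701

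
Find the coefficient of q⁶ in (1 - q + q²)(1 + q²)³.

(1 - q + q²) has coefficients 1,-1,1 for degrees 0…2.
(1 + q²)³ has coefficients 1,0,3,0,3,0,1 for degrees 0…6.
[q⁶] = 1·1 − 1·0 + 1·3 = 4.

4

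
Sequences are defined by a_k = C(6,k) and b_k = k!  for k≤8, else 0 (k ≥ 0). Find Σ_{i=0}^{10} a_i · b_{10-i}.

This is [x^10] in the product of the two ordinary generating functions.
Σ = 1·0 + 6·0 + 15·40320 + 20·5040 + 15·720 + 6·120 + 1·24 + 0·6 + 0·2 + 0·1 + 0·1 = 717144.

717144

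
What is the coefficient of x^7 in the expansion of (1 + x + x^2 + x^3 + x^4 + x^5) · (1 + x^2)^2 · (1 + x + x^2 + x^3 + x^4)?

17

(1 + x + x^2 + x^3 + x^4 + x^5) has coefficients 1,1,1,1,1,1 for degrees 0…5.
(1 + x^2)^2 has coefficients 1,0,2,0,1,0,0,0 for degrees 0…7.
Finally multiplying by (1 + x + x^2 + x^3 + x^4), the product of all factors after the first has coefficients 1,1,3,3,4,3,3,1 for degrees 0…7.
[x^7] = 1·1 + 1·3 + 1·3 + 1·4 + 1·3 + 1·3 = 17.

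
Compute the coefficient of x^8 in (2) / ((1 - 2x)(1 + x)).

The denominator gives the recurrence a_n = a_(n−1) + 2a_(n−2) for n ≥ 2; the numerator fixes a_0 = 2, a_1 = 2.
Iterating: 2, 2, 6, 10, 22, 42, 86, 170, 342, so a_8 = 342.

342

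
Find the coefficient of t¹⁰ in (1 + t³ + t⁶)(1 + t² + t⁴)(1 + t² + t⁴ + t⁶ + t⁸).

5

(1 + t³ + t⁶) has coefficients 1,0,0,1,0,0,1 for degrees 0…6.
(1 + t² + t⁴) has coefficients 1,0,1,0,1,0,0,0,0,0,0 for degrees 0…10.
Finally multiplying by (1 + t² + t⁴ + t⁶ + t⁸), the product of all factors after the first has coefficients 1,0,2,0,3,0,3,0,3,0,2 for degrees 0…10.
[t¹⁰] = 1·2 + 1·0 + 1·3 = 5.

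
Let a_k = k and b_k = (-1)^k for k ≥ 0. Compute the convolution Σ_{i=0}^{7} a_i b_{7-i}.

The convolution is the t^7 coefficient of A(t)B(t).
Σ = 0·(-1) + 1·1 + 2·(-1) + 3·1 + 4·(-1) + 5·1 + 6·(-1) + 7·1 = 4.

4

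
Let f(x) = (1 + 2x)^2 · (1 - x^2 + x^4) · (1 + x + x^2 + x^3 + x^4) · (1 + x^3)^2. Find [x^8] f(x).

21

(1 + 2x)^2 has coefficients 1,4,4 for degrees 0…2.
(1 - x^2 + x^4) has coefficients 1,0,-1,0,1,0,0,0,0 for degrees 0…8.
Multiplying by (1 + x + x^2 + x^3 + x^4) gives running coefficients 1,1,0,0,1,0,0,1,1 for degrees 0…8.
Finally multiplying by (1 + x^3)^2, the product of all factors after the first has coefficients 1,1,0,2,3,0,1,4,1 for degrees 0…8.
[x^8] = 1·1 + 4·4 + 4·1 = 21.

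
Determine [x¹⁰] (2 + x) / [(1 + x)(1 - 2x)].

The denominator gives the recurrence a_n = a_(n−1) + 2a_(n−2) for n ≥ 3; the numerator fixes a_0 = 2, a_1 = 3, a_2 = 7.
Iterating: 2, 3, 7, 13, 27, 53, 107, 213, 427, 853, 1707, so a_10 = 1707.

1707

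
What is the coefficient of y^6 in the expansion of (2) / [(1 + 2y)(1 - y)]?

86

Partial fractions give a closed form: a_n = (4/3)·(-2)^n + (2/3)·1^n.
At n = 6: a_6 = 86.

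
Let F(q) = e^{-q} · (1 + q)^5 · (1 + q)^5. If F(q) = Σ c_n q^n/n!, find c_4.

2661

The EGF product rule gives c_4 = Σ_{k_1+k_2+k_3=4} C(4; k_1,k_2,k_3) · ∏ g_i(k_i), where e^{-q} gives (-1)^k; (1+q)^5 gives the falling factorial (5)_k; (1+q)^5 gives the falling factorial (5)_k.
g_1(k) for k = 0…4: 1, -1, 1, -1, 1.
g_2(k) for k = 0…4: 1, 5, 20, 60, 120.
g_3(k) for k = 0…4: 1, 5, 20, 60, 120.
First combine the last two factors: h(k) = Σ_j C(k,j)·g_2(j)·g_3(k−j) for k = 0…4: 1, 10, 90, 720, 5040.
c_4 = Σ_k C(4,k)·g_1(k)·h(4−k) = 1·1·5040 + 4·(-1)·720 + 6·1·90 + 4·(-1)·10 + 1·1·1 = 5040 − 2880 + 540 − 40 + 1 = 2661.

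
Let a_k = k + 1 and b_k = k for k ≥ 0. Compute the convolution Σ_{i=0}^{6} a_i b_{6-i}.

Write out a_i and b_{6-i} for i = 0,…,6 and sum the products.
Σ = 1·6 + 2·5 + 3·4 + 4·3 + 5·2 + 6·1 + 7·0 = 56.

56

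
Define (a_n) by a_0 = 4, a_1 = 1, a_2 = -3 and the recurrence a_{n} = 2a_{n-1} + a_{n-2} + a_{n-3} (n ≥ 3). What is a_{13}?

-20237

The ordinary generating function has denominator 1 - 2t - t^2 - t^3.
Iterating the recurrence: a_0,…,a_{13} = 4, 1, -3, -1, -4, -12, -29, -74, -189, -481, -1225, -3120, -7946, -20237.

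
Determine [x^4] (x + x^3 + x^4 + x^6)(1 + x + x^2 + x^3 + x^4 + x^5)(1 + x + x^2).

(x + x^3 + x^4 + x^6) has coefficients 0,1,0,1,1 for degrees 0…4.
(1 + x + x^2 + x^3 + x^4 + x^5) has coefficients 1,1,1,1,1 for degrees 0…4.
Finally multiplying by (1 + x + x^2), the product of all factors after the first has coefficients 1,2,3,3,3 for degrees 0…4.
[x^4] = 1·3 + 1·2 + 1·1 = 6.

6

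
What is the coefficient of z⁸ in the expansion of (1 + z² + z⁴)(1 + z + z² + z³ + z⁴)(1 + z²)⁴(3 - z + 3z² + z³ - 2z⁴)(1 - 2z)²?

239

(1 + z² + z⁴) has coefficients 1,0,1,0,1 for degrees 0…4.
(1 + z + z² + z³ + z⁴) has coefficients 1,1,1,1,1,0,0,0,0 for degrees 0…8.
Multiplying by (1 + z²)⁴ gives running coefficients 1,1,5,5,11,10,14,10,11 for degrees 0…8.
Multiplying by (3 - z + 3z² + z³ - 2z⁴) gives running coefficients 3,2,17,14,42,37,60,47,53 for degrees 0…8.
Finally multiplying by (1 - 2z)², the product of all factors after the first has coefficients 3,-10,21,-46,54,-75,80,-45,105 for degrees 0…8.
[z⁸] = 1·105 + 1·80 + 1·54 = 239.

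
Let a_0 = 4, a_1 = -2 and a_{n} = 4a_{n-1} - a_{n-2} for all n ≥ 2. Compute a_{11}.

-1734702

The ordinary generating function has denominator 1 - 4z + z^2.
Iterating the recurrence: a_0,…,a_{11} = 4, -2, -12, -46, -172, -642, -2396, -8942, -33372, -124546, -464812, -1734702.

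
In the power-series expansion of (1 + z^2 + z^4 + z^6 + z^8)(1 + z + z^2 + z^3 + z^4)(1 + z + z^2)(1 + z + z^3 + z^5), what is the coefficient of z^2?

(1 + z^2 + z^4 + z^6 + z^8) has coefficients 1,0,1 for degrees 0…2.
(1 + z + z^2 + z^3 + z^4) has coefficients 1,1,1 for degrees 0…2.
Multiplying by (1 + z + z^2) gives running coefficients 1,2,3 for degrees 0…2.
Finally multiplying by (1 + z + z^3 + z^5), the product of all factors after the first has coefficients 1,3,5 for degrees 0…2.
[z^2] = 1·5 + 1·1 = 6.

6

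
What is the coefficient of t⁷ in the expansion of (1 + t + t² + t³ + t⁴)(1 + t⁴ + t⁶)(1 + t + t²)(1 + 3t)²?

(1 + t + t² + t³ + t⁴) has coefficients 1,1,1,1,1 for degrees 0…4.
(1 + t⁴ + t⁶) has coefficients 1,0,0,0,1,0,1,0 for degrees 0…7.
Multiplying by (1 + t + t²) gives running coefficients 1,1,1,0,1,1,2,1 for degrees 0…7.
Finally multiplying by (1 + 3t)², the product of all factors after the first has coefficients 1,7,16,15,10,7,17,22 for degrees 0…7.
[t⁷] = 1·22 + 1·17 + 1·7 + 1·10 + 1·15 = 71.

71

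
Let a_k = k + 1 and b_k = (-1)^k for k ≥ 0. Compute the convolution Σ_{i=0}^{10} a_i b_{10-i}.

6

This is [x^10] in the product of the two ordinary generating functions.
Σ = 1·1 + 2·(-1) + 3·1 + 4·(-1) + 5·1 + 6·(-1) + 7·1 + 8·(-1) + 9·1 + 10·(-1) + 11·1 = 6.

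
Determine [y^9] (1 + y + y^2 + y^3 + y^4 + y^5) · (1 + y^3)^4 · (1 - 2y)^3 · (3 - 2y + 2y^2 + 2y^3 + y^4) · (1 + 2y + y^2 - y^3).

251

(1 + y + y^2 + y^3 + y^4 + y^5) has coefficients 1,1,1,1,1,1 for degrees 0…5.
(1 + y^3)^4 has coefficients 1,0,0,4,0,0,6,0,0,4 for degrees 0…9.
Multiplying by (1 - 2y)^3 gives running coefficients 1,-6,12,-4,-24,48,-26,-36,72,-44 for degrees 0…9.
Multiplying by (3 - 2y + 2y^2 + 2y^3 + y^4) gives running coefficients 3,-20,50,-46,-51,202,-218,-12,308,-352 for degrees 0…9.
Finally multiplying by (1 + 2y + y^2 - y^3), the product of all factors after the first has coefficients 3,-14,13,31,-73,4,181,-195,-136,470 for degrees 0…9.
[y^9] = 1·470 + 1·(-136) + 1·(-195) + 1·181 + 1·4 + 1·(-73) = 251.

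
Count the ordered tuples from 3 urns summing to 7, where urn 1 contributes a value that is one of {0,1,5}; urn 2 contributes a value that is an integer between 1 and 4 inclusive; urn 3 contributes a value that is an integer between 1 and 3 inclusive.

The generating function for the choices is (1 + z + z⁵)·(z + z² + z³ + z⁴)·(z + z² + z³); the count is [z⁷].
(1 + z + z⁵) has coefficients 1,1,0,0,0,1 for degrees 0…5.
(z + z² + z³ + z⁴) has coefficients 0,1,1,1,1,0,0,0 for degrees 0…7.
Finally multiplying by (z + z² + z³), the product of all factors after the first has coefficients 0,0,1,2,3,3,2,1 for degrees 0…7.
[z⁷] = 1·1 + 1·2 + 1·1 = 4.

4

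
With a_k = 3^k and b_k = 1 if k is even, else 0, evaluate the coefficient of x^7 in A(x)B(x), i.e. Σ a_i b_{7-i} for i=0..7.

2460

This is [x^7] in the product of the two ordinary generating functions.
Σ = 1·0 + 3·1 + 9·0 + 27·1 + 81·0 + 243·1 + 729·0 + 2187·1 = 2460.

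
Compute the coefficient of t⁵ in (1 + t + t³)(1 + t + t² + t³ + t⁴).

(1 + t + t³) has coefficients 1,1,0,1 for degrees 0…3.
(1 + t + t² + t³ + t⁴) has coefficients 1,1,1,1,1,0 for degrees 0…5.
[t⁵] = 1·0 + 1·1 + 1·1 = 2.

2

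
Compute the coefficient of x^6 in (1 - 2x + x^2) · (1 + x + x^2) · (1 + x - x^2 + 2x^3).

-3

(1 - 2x + x^2) has coefficients 1,-2,1 for degrees 0…2.
(1 + x + x^2) has coefficients 1,1,1,0,0,0,0 for degrees 0…6.
Finally multiplying by (1 + x - x^2 + 2x^3), the product of all factors after the first has coefficients 1,2,1,2,1,2,0 for degrees 0…6.
[x^6] = 1·0 − 2·2 + 1·1 = -3.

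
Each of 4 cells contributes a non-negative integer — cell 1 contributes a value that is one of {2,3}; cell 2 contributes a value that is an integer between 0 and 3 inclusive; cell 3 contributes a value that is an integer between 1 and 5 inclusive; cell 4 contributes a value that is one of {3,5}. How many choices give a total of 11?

The generating function for the choices is (t^2 + t^3)·(1 + t + t^2 + t^3)·(t + t^2 + t^3 + t^4 + t^5)·(t^3 + t^5); the count is [t^11].
(t^2 + t^3) has coefficients 0,0,1,1 for degrees 0…3.
(1 + t + t^2 + t^3) has coefficients 1,1,1,1,0,0,0,0,0,0,0,0 for degrees 0…11.
Multiplying by (t + t^2 + t^3 + t^4 + t^5) gives running coefficients 0,1,2,3,4,4,3,2,1,0,0,0 for degrees 0…11.
Finally multiplying by (t^3 + t^5), the product of all factors after the first has coefficients 0,0,0,0,1,2,4,6,7,7,6,4 for degrees 0…11.
[t^11] = 1·7 + 1·7 = 14.

14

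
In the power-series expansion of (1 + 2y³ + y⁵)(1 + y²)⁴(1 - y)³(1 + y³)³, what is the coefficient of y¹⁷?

(1 + 2y³ + y⁵) has coefficients 1,0,0,2,0,1 for degrees 0…5.
(1 + y²)⁴ has coefficients 1,0,4,0,6,0,4,0,1,0,0,0,0,0,0,0,0,0 for degrees 0…17.
Multiplying by (1 - y)³ gives running coefficients 1,-3,7,-13,18,-22,22,-18,13,-7,3,-1,0,0,0,0,0,0 for degrees 0…17.
Finally multiplying by (1 + y³)³, the product of all factors after the first has coefficients 1,-3,7,-10,9,-1,-14,27,-32,21,0,-21,32,-27,14,1,-9,10 for degrees 0…17.
[y¹⁷] = 1·10 + 2·14 + 1·32 = 70.

70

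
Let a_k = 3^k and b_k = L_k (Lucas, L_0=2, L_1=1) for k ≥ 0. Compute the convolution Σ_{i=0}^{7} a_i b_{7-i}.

Write out a_i and b_{7-i} for i = 0,…,7 and sum the products.
Σ = 1·29 + 3·18 + 9·11 + 27·7 + 81·4 + 243·3 + 729·1 + 2187·2 = 6527.

6527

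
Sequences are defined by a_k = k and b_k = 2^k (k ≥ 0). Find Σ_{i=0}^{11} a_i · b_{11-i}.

4083

The convolution is the x^11 coefficient of A(x)B(x).
Σ = 0·2048 + 1·1024 + 2·512 + 3·256 + 4·128 + 5·64 + 6·32 + 7·16 + 8·8 + 9·4 + 10·2 + 11·1 = 4083.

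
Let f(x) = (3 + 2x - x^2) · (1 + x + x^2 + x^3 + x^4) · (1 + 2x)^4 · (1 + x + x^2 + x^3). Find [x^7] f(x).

1180

(3 + 2x - x^2) has coefficients 3,2,-1 for degrees 0…2.
(1 + x + x^2 + x^3 + x^4) has coefficients 1,1,1,1,1,0,0,0 for degrees 0…7.
Multiplying by (1 + 2x)^4 gives running coefficients 1,9,33,65,81,80,72,48 for degrees 0…7.
Finally multiplying by (1 + x + x^2 + x^3), the product of all factors after the first has coefficients 1,10,43,108,188,259,298,281 for degrees 0…7.
[x^7] = 3·281 + 2·298 − 1·259 = 1180.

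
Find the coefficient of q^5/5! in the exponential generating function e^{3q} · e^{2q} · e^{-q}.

The EGF product rule gives c_5 = Σ_{k_1+k_2+k_3=5} C(5; k_1,k_2,k_3) · ∏ g_i(k_i), where e^{3q} gives (3)^k; e^{2q} gives (2)^k; e^{-q} gives (-1)^k.
g_1(k) for k = 0…5: 1, 3, 9, 27, 81, 243.
g_2(k) for k = 0…5: 1, 2, 4, 8, 16, 32.
g_3(k) for k = 0…5: 1, -1, 1, -1, 1, -1.
First combine the last two factors: h(k) = Σ_j C(k,j)·g_2(j)·g_3(k−j) for k = 0…5: 1, 1, 1, 1, 1, 1.
c_5 = Σ_k C(5,k)·g_1(k)·h(5−k) = 1·1·1 + 5·3·1 + 10·9·1 + 10·27·1 + 5·81·1 + 1·243·1 = 1 + 15 + 90 + 270 + 405 + 243 = 1024.

1024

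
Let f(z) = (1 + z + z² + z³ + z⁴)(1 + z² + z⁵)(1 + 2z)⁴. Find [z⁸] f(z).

153

(1 + z + z² + z³ + z⁴) has coefficients 1,1,1,1,1 for degrees 0…4.
(1 + z² + z⁵) has coefficients 1,0,1,0,0,1,0,0,0 for degrees 0…8.
Finally multiplying by (1 + 2z)⁴, the product of all factors after the first has coefficients 1,8,25,40,40,33,24,24,32 for degrees 0…8.
[z⁸] = 1·32 + 1·24 + 1·24 + 1·33 + 1·40 = 153.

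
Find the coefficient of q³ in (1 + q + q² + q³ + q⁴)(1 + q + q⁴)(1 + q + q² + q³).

(1 + q + q² + q³ + q⁴) has coefficients 1,1,1,1 for degrees 0…3.
(1 + q + q⁴) has coefficients 1,1,0,0 for degrees 0…3.
Finally multiplying by (1 + q + q² + q³), the product of all factors after the first has coefficients 1,2,2,2 for degrees 0…3.
[q³] = 1·2 + 1·2 + 1·2 + 1·1 = 7.

7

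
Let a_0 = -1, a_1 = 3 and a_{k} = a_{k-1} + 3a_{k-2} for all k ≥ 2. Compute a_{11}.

4572

The ordinary generating function has denominator 1 - z - 3z^2.
Iterating the recurrence: a_0,…,a_{11} = -1, 3, 0, 9, 9, 36, 63, 171, 360, 873, 1953, 4572.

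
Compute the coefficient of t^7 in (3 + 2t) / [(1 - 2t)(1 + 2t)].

128

The denominator gives the recurrence a_n = 4a_(n−2) for n ≥ 3; the numerator fixes a_0 = 3, a_1 = 2, a_2 = 12.
Iterating: 3, 2, 12, 8, 48, 32, 192, 128, so a_7 = 128.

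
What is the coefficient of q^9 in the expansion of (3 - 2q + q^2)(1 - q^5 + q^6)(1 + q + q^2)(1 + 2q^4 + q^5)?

-7

(3 - 2q + q^2) has coefficients 3,-2,1 for degrees 0…2.
(1 - q^5 + q^6) has coefficients 1,0,0,0,0,-1,1,0,0,0 for degrees 0…9.
Multiplying by (1 + q + q^2) gives running coefficients 1,1,1,0,0,-1,0,0,1,0 for degrees 0…9.
Finally multiplying by (1 + 2q^4 + q^5), the product of all factors after the first has coefficients 1,1,1,0,2,2,3,1,1,-2 for degrees 0…9.
[q^9] = 3·(-2) − 2·1 + 1·1 = -7.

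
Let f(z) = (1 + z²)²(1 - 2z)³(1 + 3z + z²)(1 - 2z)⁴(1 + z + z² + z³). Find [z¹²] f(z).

1160

(1 + z²)² has coefficients 1,0,2,0,1 for degrees 0…4.
(1 - 2z)³ has coefficients 1,-6,12,-8,0,0,0,0,0,0,0,0,0 for degrees 0…12.
Multiplying by (1 + 3z + z²) gives running coefficients 1,-3,-5,22,-12,-8,0,0,0,0,0,0,0 for degrees 0…12.
Multiplying by (1 - 2z)⁴ gives running coefficients 1,-11,43,-42,-196,728,-1008,544,64,-128,0,0,0 for degrees 0…12.
Finally multiplying by (1 + z + z² + z³), the product of all factors after the first has coefficients 1,-10,33,-9,-206,533,-518,68,328,-528,480,-64,-128 for degrees 0…12.
[z¹²] = 1·(-128) + 2·480 + 1·328 = 1160.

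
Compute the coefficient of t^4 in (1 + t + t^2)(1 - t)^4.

(1 + t + t^2) has coefficients 1,1,1 for degrees 0…2.
(1 - t)^4 has coefficients 1,-4,6,-4,1 for degrees 0…4.
[t^4] = 1·1 + 1·(-4) + 1·6 = 3.

3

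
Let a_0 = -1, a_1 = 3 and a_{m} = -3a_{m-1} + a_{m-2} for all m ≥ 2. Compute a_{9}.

The ordinary generating function has denominator 1 + 3z - z^2.
Iterating the recurrence: a_0,…,a_{9} = -1, 3, -10, 33, -109, 360, -1189, 3927, -12970, 42837.

42837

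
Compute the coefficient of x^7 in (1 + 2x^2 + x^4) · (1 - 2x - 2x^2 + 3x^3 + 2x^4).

3

(1 + 2x^2 + x^4) has coefficients 1,0,2,0,1 for degrees 0…4.
(1 - 2x - 2x^2 + 3x^3 + 2x^4) has coefficients 1,-2,-2,3,2,0,0,0 for degrees 0…7.
[x^7] = 1·0 + 2·0 + 1·3 = 3.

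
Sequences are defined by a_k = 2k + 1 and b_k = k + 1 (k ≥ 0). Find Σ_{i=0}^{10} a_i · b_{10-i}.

506

Write out a_i and b_{10-i} for i = 0,…,10 and sum the products.
Σ = 1·11 + 3·10 + 5·9 + 7·8 + 9·7 + 11·6 + 13·5 + 15·4 + 17·3 + 19·2 + 21·1 = 506.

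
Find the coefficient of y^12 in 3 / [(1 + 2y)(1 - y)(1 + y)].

16383

The denominator gives the recurrence a_n = −2a_(n−1) + a_(n−2) + 2a_(n−3) for n ≥ 3; the numerator fixes a_0 = 3, a_1 = -6, a_2 = 15.
Iterating: 3, -6, 15, -30, 63, -126, 255, -510, 1023, -2046, 4095, -8190, 16383, so a_12 = 16383.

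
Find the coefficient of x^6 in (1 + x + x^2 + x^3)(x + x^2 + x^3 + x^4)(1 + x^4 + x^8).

(1 + x + x^2 + x^3) has coefficients 1,1,1,1 for degrees 0…3.
(x + x^2 + x^3 + x^4) has coefficients 0,1,1,1,1,0,0 for degrees 0…6.
Finally multiplying by (1 + x^4 + x^8), the product of all factors after the first has coefficients 0,1,1,1,1,1,1 for degrees 0…6.
[x^6] = 1·1 + 1·1 + 1·1 + 1·1 = 4.

4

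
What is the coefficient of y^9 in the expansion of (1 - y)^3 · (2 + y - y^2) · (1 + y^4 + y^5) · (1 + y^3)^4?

17

(1 - y)^3 has coefficients 1,-3,3,-1 for degrees 0…3.
(2 + y - y^2) has coefficients 2,1,-1,0,0,0,0,0,0,0 for degrees 0…9.
Multiplying by (1 + y^4 + y^5) gives running coefficients 2,1,-1,0,2,3,0,-1,0,0 for degrees 0…9.
Finally multiplying by (1 + y^3)^4, the product of all factors after the first has coefficients 2,1,-1,8,6,-1,12,13,6,8 for degrees 0…9.
[y^9] = 1·8 − 3·6 + 3·13 − 1·12 = 17.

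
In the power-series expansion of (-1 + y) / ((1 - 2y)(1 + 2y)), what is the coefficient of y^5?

16

The denominator gives the recurrence a_n = 4a_(n−2) for n ≥ 3; the numerator fixes a_0 = -1, a_1 = 1, a_2 = -4.
Iterating: -1, 1, -4, 4, -16, 16, so a_5 = 16.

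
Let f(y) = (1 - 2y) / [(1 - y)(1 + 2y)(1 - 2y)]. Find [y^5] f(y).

-21

Partial fractions give a closed form: a_n = (1/3)·1^n + (2/3)·(-2)^n.
At n = 5: a_5 = -21.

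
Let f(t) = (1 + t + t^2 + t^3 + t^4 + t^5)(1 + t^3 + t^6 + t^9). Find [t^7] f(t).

2

(1 + t + t^2 + t^3 + t^4 + t^5) has coefficients 1,1,1,1,1,1 for degrees 0…5.
(1 + t^3 + t^6 + t^9) has coefficients 1,0,0,1,0,0,1,0 for degrees 0…7.
[t^7] = 1·0 + 1·1 + 1·0 + 1·0 + 1·1 + 1·0 = 2.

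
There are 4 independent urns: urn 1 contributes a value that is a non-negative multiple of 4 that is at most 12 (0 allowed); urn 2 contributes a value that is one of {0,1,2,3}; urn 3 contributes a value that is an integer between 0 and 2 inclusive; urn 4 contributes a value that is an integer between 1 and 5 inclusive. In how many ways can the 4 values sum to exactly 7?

15

The generating function for the choices is (1 + t^4 + t^8 + t^12)·(1 + t + t^2 + t^3)·(1 + t + t^2)·(t + t^2 + t^3 + t^4 + t^5); the count is [t^7].
(1 + t^4 + t^8 + t^12) has coefficients 1,0,0,0,1,0,0,0 for degrees 0…7.
(1 + t + t^2 + t^3) has coefficients 1,1,1,1,0,0,0,0 for degrees 0…7.
Multiplying by (1 + t + t^2) gives running coefficients 1,2,3,3,2,1,0,0 for degrees 0…7.
Finally multiplying by (t + t^2 + t^3 + t^4 + t^5), the product of all factors after the first has coefficients 0,1,3,6,9,11,11,9 for degrees 0…7.
[t^7] = 1·9 + 1·6 = 15.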